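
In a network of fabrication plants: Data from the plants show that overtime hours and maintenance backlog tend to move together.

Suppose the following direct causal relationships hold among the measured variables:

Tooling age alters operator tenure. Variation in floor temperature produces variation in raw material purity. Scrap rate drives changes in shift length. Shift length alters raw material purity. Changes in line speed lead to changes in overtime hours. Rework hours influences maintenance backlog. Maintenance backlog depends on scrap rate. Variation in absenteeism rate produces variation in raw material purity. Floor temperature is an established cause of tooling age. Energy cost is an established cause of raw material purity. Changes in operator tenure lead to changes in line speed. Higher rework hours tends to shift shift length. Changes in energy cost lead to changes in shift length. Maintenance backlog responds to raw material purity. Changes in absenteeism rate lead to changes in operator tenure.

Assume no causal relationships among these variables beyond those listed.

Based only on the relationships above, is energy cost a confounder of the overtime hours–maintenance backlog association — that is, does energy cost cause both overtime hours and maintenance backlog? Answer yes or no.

no

Energy cost has no stated causal path to overtime hours. A confounder must cause both variables, so energy cost does not qualify.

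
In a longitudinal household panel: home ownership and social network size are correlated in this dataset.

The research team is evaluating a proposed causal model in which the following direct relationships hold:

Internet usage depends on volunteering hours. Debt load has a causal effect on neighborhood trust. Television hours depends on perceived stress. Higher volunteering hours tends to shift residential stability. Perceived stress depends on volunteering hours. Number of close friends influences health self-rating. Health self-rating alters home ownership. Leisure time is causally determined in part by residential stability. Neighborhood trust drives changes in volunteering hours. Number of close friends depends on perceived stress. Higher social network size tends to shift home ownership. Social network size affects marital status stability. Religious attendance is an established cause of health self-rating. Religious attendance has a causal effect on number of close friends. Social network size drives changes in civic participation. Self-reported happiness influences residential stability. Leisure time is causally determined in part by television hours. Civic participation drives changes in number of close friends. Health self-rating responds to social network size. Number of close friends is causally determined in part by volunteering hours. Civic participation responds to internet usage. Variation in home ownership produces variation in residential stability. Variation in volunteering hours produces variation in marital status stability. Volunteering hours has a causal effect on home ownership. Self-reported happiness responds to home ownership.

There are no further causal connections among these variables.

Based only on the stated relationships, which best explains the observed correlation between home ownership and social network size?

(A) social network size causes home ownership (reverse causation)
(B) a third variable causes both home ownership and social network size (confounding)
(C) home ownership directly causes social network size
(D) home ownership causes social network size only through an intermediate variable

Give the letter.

The stated link runs social network size → home ownership; home ownership has no causal path to social network size. No variable causes both, so confounding is ruled out. The correlation reflects reverse causation.

A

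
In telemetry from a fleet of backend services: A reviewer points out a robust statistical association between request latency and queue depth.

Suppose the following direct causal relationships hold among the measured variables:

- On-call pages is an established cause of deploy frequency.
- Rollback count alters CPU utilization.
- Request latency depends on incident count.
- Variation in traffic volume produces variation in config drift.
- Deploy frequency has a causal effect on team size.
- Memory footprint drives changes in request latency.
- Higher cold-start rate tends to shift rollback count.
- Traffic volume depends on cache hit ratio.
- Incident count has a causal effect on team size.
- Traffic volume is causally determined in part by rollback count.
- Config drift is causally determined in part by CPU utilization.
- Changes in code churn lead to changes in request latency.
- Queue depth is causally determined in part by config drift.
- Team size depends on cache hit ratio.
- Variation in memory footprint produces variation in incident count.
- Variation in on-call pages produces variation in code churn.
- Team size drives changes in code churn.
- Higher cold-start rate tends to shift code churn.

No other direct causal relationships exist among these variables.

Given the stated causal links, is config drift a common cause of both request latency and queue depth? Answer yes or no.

no

Config drift has no stated causal path to request latency. A confounder must cause both variables, so config drift does not qualify.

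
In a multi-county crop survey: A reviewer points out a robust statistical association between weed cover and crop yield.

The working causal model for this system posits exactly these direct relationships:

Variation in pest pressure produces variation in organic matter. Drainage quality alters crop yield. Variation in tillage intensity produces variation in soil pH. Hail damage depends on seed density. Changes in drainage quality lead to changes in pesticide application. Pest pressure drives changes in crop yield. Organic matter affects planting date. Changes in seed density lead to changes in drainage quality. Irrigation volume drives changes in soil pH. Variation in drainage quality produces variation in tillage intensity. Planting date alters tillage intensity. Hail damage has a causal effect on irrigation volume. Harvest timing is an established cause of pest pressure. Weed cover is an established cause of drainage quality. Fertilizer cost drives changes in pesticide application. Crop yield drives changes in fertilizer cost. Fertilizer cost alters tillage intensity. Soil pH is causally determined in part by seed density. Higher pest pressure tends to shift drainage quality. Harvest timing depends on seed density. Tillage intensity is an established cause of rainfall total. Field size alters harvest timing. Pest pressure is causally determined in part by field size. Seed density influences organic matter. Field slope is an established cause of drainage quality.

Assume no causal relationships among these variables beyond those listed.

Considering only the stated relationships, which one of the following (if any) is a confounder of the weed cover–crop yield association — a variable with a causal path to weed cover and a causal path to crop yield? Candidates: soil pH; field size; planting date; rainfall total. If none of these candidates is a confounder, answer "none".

None of the listed candidates has causal paths to both weed cover and crop yield in the stated relationships, so none is a common cause.

none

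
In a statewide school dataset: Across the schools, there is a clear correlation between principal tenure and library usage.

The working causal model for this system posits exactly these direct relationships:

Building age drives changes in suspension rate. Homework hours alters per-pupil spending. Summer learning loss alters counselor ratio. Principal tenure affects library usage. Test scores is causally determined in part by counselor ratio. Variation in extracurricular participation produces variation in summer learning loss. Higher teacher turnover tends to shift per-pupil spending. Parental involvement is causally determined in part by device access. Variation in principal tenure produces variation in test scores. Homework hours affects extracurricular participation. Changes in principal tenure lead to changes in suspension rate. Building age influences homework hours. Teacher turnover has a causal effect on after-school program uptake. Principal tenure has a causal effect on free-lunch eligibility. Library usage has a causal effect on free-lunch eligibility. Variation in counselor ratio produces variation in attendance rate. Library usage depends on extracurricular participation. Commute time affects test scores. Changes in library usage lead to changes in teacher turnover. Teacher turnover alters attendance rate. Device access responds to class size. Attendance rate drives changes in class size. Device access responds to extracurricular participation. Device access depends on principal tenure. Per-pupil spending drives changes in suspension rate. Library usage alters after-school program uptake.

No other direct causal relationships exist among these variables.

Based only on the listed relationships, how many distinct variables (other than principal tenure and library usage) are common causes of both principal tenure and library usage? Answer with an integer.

No listed variable has a causal path to both principal tenure and library usage, so there are no common causes.

0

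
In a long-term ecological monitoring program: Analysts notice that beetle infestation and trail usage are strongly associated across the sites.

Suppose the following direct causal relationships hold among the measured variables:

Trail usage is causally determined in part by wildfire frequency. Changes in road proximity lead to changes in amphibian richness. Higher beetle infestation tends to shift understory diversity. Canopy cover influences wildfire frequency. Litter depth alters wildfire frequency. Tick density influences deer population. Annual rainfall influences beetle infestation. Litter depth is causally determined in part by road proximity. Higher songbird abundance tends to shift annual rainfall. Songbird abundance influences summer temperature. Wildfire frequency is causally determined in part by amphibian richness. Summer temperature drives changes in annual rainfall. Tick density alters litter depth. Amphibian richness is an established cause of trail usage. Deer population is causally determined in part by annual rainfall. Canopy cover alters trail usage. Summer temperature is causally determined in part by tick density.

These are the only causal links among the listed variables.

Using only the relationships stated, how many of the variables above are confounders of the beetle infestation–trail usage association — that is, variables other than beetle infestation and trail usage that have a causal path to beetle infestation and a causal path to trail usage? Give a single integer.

1

The common causes are: tick density (to beetle infestation via tick density → summer temperature → annual rainfall → beetle infestation; to trail usage via tick density → litter depth → wildfire frequency → trail usage).
Every other variable lacks a causal path to at least one of beetle infestation and trail usage.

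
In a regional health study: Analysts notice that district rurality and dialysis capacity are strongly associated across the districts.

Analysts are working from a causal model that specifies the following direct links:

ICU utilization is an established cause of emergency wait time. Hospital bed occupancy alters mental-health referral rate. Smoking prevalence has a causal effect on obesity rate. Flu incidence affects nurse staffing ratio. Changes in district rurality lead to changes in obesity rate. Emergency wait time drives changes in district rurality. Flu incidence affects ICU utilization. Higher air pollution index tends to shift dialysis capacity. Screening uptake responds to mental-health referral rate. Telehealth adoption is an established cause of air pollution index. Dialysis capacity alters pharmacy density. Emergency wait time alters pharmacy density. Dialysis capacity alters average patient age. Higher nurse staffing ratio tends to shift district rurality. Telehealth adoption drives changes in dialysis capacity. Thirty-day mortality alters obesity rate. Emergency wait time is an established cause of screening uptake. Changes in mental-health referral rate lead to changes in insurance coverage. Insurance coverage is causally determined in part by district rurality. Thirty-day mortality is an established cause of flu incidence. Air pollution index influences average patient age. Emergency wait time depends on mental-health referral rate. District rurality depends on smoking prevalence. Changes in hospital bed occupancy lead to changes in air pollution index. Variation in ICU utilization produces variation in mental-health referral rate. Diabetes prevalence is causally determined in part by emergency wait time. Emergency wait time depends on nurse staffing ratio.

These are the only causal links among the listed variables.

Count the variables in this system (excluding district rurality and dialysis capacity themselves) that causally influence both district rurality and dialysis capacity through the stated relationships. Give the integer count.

The common causes are: hospital bed occupancy (to district rurality via hospital bed occupancy → mental-health referral rate → emergency wait time → district rurality; to dialysis capacity via hospital bed occupancy → air pollution index → dialysis capacity).
Every other variable lacks a causal path to at least one of district rurality and dialysis capacity.

1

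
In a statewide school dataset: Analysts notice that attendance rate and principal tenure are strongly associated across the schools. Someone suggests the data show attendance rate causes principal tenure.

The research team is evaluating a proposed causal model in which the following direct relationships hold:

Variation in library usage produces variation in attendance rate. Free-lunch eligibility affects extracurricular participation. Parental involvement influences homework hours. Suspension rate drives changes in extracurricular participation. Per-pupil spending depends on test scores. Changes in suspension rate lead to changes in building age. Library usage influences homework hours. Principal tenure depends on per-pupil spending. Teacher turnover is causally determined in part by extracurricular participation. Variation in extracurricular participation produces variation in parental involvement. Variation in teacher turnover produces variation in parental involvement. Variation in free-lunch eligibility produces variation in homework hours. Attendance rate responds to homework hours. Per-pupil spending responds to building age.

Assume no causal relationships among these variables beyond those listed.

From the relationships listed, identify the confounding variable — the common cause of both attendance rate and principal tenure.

Suspension rate has a causal path to attendance rate (suspension rate → extracurricular participation → parental involvement → homework hours → attendance rate) and a separate causal path to principal tenure (suspension rate → building age → per-pupil spending → principal tenure), so it is a common cause of both.
No stated relationship gives attendance rate a causal route to principal tenure, so the correlation is explained by the shared upstream cause rather than a direct effect.

suspension rate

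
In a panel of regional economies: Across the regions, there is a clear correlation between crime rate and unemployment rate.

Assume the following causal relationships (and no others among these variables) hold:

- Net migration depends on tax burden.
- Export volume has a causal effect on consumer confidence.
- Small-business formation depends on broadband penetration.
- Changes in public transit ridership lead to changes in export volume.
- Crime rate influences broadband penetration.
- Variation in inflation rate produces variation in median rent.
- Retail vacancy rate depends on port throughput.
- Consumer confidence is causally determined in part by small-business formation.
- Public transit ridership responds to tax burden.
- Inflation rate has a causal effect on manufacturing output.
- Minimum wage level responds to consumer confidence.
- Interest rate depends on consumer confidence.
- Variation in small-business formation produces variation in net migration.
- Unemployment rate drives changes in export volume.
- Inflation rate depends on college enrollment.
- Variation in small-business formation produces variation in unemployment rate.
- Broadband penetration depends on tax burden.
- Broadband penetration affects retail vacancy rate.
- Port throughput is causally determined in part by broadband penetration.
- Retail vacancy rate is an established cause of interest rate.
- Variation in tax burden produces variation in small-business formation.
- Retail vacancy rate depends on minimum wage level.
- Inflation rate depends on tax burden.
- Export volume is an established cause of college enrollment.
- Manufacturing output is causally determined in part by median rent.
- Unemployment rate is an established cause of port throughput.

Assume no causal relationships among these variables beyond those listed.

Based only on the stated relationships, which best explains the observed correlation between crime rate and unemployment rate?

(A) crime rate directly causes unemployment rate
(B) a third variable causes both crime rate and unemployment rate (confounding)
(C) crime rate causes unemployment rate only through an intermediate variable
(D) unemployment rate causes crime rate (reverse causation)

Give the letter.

C

Crime rate reaches unemployment rate through crime rate → broadband penetration → small-business formation → unemployment rate — an indirect causal chain with no direct crime rate → unemployment rate link. No variable causes both crime rate and unemployment rate, so confounding is ruled out; the effect is mediated.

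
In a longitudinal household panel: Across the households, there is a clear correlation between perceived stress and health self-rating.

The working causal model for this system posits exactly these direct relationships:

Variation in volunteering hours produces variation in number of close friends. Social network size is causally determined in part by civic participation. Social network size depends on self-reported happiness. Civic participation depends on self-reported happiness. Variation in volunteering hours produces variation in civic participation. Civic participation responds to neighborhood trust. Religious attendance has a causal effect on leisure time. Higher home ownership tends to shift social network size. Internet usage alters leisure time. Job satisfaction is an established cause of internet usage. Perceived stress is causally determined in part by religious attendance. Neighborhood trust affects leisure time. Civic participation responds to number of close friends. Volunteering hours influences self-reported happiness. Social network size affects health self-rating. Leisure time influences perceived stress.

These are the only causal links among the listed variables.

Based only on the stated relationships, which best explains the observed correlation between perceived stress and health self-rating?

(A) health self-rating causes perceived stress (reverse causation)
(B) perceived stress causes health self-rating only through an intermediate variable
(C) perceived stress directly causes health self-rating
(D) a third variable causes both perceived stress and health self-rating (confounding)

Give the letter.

D

Neighborhood trust causes perceived stress (neighborhood trust → leisure time → perceived stress) and health self-rating (neighborhood trust → civic participation → social network size → health self-rating) — a common cause creating the correlation.
There is no stated path from perceived stress to health self-rating or from health self-rating to perceived stress, so neither direct nor reverse causation applies.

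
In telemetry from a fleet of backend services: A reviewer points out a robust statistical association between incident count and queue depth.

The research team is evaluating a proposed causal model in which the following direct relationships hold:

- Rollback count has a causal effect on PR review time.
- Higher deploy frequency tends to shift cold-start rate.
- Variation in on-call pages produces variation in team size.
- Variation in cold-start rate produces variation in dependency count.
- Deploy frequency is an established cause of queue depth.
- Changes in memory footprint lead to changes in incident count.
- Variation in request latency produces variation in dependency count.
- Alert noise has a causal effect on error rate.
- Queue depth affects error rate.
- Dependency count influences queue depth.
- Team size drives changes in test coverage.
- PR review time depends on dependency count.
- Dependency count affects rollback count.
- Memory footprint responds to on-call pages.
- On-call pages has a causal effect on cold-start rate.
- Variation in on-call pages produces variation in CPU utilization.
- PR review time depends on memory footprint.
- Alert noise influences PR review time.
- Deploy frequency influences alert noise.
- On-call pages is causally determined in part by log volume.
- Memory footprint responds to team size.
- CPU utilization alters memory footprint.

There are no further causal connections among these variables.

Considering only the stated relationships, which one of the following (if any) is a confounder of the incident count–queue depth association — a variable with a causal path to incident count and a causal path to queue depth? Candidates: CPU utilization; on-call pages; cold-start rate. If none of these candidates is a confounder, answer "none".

on-call pages

On-call pages causes incident count (on-call pages → memory footprint → incident count) and also causes queue depth (on-call pages → cold-start rate → dependency count → queue depth); it is a common cause of both.
Each of the other candidates lacks a causal path to at least one of incident count and queue depth, so they do not confound the relationship.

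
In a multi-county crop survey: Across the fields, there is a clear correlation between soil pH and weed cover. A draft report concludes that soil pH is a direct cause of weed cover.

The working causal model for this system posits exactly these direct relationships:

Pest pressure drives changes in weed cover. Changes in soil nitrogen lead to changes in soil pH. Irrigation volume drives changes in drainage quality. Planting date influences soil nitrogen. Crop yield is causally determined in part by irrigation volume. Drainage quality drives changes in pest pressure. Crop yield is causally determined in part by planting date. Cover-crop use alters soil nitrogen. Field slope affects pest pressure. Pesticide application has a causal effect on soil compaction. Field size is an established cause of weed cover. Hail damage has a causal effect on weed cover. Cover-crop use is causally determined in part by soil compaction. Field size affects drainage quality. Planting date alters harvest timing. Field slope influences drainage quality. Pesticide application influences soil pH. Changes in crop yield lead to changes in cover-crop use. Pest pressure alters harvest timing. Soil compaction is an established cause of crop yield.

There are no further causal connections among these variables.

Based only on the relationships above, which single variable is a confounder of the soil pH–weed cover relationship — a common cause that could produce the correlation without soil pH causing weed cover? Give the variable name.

Irrigation volume has a causal path to soil pH (irrigation volume → crop yield → cover-crop use → soil nitrogen → soil pH) and a separate causal path to weed cover (irrigation volume → drainage quality → pest pressure → weed cover), so it is a common cause of both.
No stated relationship gives soil pH a causal route to weed cover, so the correlation is explained by the shared upstream cause rather than a direct effect.

irrigation volume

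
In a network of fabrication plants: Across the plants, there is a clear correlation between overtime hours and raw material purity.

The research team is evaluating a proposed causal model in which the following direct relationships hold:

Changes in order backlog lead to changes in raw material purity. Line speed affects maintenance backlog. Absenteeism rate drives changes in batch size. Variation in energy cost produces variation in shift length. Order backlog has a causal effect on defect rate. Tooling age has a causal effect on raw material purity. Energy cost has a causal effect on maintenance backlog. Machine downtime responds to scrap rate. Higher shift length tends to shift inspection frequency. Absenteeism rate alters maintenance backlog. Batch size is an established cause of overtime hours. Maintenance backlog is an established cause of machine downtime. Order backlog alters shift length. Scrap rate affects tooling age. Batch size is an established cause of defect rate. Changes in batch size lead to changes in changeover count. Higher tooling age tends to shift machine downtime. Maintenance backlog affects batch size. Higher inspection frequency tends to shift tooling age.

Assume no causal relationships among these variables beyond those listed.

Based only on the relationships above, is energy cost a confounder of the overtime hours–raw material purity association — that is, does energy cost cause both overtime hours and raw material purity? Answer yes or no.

Energy cost has a causal path to overtime hours (energy cost → maintenance backlog → batch size → overtime hours) and to raw material purity (energy cost → shift length → inspection frequency → tooling age → raw material purity), so it is a common cause of both — a confounder.

yes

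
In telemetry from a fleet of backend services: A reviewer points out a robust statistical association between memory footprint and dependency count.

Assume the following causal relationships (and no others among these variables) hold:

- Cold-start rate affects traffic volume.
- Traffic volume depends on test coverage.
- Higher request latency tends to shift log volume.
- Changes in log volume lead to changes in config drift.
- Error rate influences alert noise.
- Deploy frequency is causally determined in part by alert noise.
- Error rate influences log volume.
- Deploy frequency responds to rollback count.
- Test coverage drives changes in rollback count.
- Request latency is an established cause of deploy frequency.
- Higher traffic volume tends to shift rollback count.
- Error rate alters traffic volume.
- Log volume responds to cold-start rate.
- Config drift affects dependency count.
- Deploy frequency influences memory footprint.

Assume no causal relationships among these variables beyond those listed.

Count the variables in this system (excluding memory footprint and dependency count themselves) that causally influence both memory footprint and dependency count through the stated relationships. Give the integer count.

3

The common causes are: cold-start rate (to memory footprint via cold-start rate → traffic volume → rollback count → deploy frequency → memory footprint; to dependency count via cold-start rate → log volume → config drift → dependency count); error rate (to memory footprint via error rate → alert noise → deploy frequency → memory footprint; to dependency count via error rate → log volume → config drift → dependency count); request latency (to memory footprint via request latency → deploy frequency → memory footprint; to dependency count via request latency → log volume → config drift → dependency count).
Every other variable lacks a causal path to at least one of memory footprint and dependency count.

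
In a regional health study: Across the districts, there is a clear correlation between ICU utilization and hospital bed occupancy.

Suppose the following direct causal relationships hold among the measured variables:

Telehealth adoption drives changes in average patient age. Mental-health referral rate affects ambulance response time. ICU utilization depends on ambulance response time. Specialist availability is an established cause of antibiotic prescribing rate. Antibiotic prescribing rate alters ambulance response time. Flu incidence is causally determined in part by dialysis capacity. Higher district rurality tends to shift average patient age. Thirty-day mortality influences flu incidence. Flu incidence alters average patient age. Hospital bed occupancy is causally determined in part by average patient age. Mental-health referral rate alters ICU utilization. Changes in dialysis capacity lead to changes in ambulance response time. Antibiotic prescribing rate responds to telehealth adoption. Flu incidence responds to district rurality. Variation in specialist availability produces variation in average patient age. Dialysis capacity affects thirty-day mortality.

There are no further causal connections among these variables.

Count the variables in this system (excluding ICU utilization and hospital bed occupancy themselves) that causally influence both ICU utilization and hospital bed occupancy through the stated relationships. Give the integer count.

3

The common causes are: dialysis capacity (to ICU utilization via dialysis capacity → ambulance response time → ICU utilization; to hospital bed occupancy via dialysis capacity → flu incidence → average patient age → hospital bed occupancy); specialist availability (to ICU utilization via specialist availability → antibiotic prescribing rate → ambulance response time → ICU utilization; to hospital bed occupancy via specialist availability → average patient age → hospital bed occupancy); telehealth adoption (to ICU utilization via telehealth adoption → antibiotic prescribing rate → ambulance response time → ICU utilization; to hospital bed occupancy via telehealth adoption → average patient age → hospital bed occupancy).
Every other variable lacks a causal path to at least one of ICU utilization and hospital bed occupancy.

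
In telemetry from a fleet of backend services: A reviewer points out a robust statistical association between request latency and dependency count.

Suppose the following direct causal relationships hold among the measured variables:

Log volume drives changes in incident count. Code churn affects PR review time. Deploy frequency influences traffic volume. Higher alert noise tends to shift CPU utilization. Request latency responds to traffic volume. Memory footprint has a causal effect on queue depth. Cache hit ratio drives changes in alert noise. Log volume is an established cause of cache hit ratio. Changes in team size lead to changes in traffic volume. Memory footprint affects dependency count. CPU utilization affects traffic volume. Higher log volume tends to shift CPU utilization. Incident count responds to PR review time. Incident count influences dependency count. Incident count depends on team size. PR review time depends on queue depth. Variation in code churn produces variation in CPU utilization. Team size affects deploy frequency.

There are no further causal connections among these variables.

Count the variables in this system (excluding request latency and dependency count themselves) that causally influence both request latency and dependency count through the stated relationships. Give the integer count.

3

The common causes are: code churn (to request latency via code churn → CPU utilization → traffic volume → request latency; to dependency count via code churn → PR review time → incident count → dependency count); log volume (to request latency via log volume → CPU utilization → traffic volume → request latency; to dependency count via log volume → incident count → dependency count); team size (to request latency via team size → traffic volume → request latency; to dependency count via team size → incident count → dependency count).
Every other variable lacks a causal path to at least one of request latency and dependency count.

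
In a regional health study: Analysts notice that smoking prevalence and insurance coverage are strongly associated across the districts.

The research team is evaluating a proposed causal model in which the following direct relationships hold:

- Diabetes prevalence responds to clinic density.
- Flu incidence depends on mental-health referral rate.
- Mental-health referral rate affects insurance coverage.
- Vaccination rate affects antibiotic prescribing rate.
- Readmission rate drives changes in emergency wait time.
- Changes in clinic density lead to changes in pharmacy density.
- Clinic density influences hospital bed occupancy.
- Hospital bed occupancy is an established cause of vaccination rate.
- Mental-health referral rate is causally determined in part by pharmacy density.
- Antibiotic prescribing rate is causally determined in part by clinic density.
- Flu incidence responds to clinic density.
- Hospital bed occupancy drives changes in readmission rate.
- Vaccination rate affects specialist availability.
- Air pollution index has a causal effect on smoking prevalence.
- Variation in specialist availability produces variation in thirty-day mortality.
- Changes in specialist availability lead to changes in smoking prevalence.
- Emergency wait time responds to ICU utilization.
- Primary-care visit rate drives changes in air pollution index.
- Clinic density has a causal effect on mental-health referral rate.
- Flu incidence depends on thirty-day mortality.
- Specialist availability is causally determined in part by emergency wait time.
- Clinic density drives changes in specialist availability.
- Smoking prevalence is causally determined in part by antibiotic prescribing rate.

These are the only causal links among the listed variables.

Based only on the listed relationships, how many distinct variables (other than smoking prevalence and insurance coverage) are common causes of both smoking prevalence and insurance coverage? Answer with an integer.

The common causes are: clinic density (to smoking prevalence via clinic density → specialist availability → smoking prevalence; to insurance coverage via clinic density → mental-health referral rate → insurance coverage).
Every other variable lacks a causal path to at least one of smoking prevalence and insurance coverage.

1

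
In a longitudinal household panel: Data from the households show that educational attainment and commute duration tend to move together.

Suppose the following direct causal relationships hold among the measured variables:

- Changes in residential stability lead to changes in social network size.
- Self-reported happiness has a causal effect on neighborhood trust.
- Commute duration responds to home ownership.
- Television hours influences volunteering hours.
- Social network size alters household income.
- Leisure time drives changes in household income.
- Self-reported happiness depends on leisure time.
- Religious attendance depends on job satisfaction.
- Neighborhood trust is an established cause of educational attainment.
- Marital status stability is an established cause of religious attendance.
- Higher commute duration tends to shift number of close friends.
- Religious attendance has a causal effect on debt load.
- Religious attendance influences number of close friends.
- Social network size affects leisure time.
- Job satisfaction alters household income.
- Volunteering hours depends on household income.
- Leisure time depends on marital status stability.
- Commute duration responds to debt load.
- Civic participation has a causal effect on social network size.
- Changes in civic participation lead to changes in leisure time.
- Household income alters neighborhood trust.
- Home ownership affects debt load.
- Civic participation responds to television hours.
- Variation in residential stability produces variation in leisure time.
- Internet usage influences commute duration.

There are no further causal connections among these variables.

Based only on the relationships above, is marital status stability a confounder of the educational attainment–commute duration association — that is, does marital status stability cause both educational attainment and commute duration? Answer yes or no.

Marital status stability has a causal path to educational attainment (marital status stability → leisure time → self-reported happiness → neighborhood trust → educational attainment) and to commute duration (marital status stability → religious attendance → debt load → commute duration), so it is a common cause of both — a confounder.

yes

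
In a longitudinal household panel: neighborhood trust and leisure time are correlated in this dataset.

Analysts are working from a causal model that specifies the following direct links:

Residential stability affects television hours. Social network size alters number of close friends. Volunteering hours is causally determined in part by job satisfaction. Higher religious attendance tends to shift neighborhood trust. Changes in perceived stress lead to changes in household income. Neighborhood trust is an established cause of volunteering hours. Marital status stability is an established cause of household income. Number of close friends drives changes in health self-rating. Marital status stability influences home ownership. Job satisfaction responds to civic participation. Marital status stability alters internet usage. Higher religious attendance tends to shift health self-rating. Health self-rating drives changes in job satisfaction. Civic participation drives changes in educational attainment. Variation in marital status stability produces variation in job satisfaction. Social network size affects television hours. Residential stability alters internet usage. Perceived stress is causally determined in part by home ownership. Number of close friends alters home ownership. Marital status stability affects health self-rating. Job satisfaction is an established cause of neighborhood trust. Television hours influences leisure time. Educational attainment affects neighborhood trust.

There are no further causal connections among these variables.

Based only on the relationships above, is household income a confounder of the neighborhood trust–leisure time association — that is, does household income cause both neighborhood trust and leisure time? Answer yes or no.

Household income has no stated causal path to either neighborhood trust or leisure time. A confounder must cause both variables, so household income does not qualify.

no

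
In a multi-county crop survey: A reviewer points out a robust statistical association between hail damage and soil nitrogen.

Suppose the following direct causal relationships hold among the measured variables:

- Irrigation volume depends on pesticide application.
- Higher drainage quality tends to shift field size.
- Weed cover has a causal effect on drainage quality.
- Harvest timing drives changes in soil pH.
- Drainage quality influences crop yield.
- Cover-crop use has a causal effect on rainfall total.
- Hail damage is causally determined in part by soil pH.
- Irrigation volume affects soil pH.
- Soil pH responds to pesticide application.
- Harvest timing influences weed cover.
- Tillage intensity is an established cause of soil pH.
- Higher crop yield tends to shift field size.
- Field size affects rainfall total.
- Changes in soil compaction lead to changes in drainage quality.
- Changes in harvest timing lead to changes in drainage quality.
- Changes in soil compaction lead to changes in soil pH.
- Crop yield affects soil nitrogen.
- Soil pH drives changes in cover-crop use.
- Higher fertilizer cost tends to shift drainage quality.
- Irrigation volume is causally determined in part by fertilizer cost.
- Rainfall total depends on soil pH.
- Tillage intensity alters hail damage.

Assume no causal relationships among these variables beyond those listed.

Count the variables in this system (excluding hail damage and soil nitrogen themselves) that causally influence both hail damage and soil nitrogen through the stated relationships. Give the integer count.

The common causes are: fertilizer cost (to hail damage via fertilizer cost → irrigation volume → soil pH → hail damage; to soil nitrogen via fertilizer cost → drainage quality → crop yield → soil nitrogen); harvest timing (to hail damage via harvest timing → soil pH → hail damage; to soil nitrogen via harvest timing → drainage quality → crop yield → soil nitrogen); soil compaction (to hail damage via soil compaction → soil pH → hail damage; to soil nitrogen via soil compaction → drainage quality → crop yield → soil nitrogen).
Every other variable lacks a causal path to at least one of hail damage and soil nitrogen.

3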